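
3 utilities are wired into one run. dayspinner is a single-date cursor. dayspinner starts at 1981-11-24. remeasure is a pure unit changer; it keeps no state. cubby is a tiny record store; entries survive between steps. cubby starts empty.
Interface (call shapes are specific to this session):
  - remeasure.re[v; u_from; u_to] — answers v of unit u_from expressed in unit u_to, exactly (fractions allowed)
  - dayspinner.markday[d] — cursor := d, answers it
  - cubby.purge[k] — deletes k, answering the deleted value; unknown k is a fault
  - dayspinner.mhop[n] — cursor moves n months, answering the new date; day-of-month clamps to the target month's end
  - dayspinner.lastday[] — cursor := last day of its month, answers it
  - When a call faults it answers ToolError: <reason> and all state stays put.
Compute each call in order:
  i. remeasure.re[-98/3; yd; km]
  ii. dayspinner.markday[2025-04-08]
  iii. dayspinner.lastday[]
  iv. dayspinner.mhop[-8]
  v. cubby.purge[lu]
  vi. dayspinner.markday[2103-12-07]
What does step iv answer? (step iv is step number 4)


I invoke re(-98/3, yd, km), yielding -18669/625000.
Calling markday(2025-04-08), — result: 2025-04-08.
I run lastday, and see 2025-04-30.
Now I run mhop(-8), and observe 2024-08-30.
I run purge(lu), and see ToolError: no such key lu.
I try markday(2103-12-07), which returns 2103-12-07.

Answer: 2024-08-30


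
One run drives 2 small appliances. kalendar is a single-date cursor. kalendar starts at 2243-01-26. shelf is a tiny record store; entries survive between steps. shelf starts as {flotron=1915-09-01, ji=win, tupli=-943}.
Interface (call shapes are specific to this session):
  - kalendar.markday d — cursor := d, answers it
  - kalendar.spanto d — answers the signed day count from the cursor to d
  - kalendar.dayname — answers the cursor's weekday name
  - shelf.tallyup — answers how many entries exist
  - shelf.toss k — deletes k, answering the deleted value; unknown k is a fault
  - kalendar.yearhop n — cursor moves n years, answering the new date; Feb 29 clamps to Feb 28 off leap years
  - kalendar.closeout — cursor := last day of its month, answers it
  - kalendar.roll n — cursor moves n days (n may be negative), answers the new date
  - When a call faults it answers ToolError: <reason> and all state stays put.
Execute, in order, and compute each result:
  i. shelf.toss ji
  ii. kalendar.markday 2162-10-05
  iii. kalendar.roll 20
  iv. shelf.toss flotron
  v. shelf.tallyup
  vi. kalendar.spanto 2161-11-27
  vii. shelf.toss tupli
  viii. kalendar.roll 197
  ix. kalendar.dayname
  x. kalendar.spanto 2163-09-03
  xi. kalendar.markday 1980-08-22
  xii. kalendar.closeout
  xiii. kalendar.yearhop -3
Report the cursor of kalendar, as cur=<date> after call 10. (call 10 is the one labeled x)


Answer: cur=2163-05-10

Derivation:
> toss k='ji'
[out] win
> markday d='2162-10-05'
[out] 2162-10-05
> roll n='20'
[out] 2162-10-25
> toss k='flotron'
[out] 1915-09-01
> tallyup
[out] 1
> spanto d='2161-11-27'
[out] -332
> toss k='tupli'
[out] -943
> roll n='197'
[out] 2163-05-10
> dayname
[out] Tuesday
> spanto d='2163-09-03'
[out] 116
> markday d='1980-08-22'
[out] 1980-08-22
> closeout
[out] 1980-08-31
> yearhop n='-3'
[out] 1977-08-31


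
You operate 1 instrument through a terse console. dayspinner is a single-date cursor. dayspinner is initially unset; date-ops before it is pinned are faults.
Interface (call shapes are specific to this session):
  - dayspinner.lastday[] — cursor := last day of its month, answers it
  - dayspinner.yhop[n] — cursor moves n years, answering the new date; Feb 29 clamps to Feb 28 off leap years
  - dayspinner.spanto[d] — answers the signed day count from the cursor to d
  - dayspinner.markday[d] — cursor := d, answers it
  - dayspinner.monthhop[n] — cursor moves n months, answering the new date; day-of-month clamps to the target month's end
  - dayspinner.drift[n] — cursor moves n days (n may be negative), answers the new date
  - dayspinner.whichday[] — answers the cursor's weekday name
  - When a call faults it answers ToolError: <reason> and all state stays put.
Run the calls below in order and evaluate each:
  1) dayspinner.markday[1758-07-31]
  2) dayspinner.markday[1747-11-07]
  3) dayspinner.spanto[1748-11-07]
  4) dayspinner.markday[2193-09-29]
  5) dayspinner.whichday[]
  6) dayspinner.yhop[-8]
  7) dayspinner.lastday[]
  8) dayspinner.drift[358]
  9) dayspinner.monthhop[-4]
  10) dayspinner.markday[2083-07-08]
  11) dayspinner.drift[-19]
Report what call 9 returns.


Answer: 2186-05-23

Derivation:
I invoke markday(d: 1758-07-31), which returns 1758-07-31.
Invoking markday(d: 1747-11-07), which returns 1747-11-07.
Then spanto(d: 1748-11-07), and observe 366.
I use markday(d: 2193-09-29), — result: 2193-09-29.
I call whichday, — result: Sunday.
Using yhop(n: -8), — result: 2185-09-29.
Next I call lastday, and get 2185-09-30.
I call drift(n: 358), → 2186-09-23.
Using monthhop(n: -4), and observe 2186-05-23.
I invoke markday(d: 2083-07-08), — result: 2083-07-08.
Then drift(n: -19): 2083-06-19.


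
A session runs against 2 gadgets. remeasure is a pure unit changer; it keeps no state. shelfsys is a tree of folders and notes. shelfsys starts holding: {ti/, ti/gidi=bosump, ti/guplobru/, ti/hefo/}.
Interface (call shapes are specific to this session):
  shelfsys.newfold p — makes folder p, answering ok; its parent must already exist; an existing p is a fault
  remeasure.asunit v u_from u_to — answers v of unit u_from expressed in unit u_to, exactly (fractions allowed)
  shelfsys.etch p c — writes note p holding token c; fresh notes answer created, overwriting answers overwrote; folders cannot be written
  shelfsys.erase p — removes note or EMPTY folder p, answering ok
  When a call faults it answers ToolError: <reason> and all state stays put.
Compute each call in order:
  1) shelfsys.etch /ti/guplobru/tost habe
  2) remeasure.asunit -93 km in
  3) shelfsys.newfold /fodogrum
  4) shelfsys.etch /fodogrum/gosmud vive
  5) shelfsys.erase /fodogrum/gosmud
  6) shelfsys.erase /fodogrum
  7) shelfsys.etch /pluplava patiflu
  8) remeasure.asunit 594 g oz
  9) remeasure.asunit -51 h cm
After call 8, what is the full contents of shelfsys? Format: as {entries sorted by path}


;; shelfsys.etch(p='/ti/guplobru/tost', c='habe') -> created
;; remeasure.asunit(v='-93', u_from='km', u_to='in') -> -465000000/127
;; shelfsys.newfold(p='/fodogrum') -> ok
;; shelfsys.etch(p='/fodogrum/gosmud', c='vive') -> created
;; shelfsys.erase(p='/fodogrum/gosmud') -> ok
;; shelfsys.erase(p='/fodogrum') -> ok
;; shelfsys.etch(p='/pluplava', c='patiflu') -> created
;; remeasure.asunit(v='594', u_from='g', u_to='oz') -> 86400000/4123567
;; remeasure.asunit(v='-51', u_from='h', u_to='cm') -> ToolError: incompatible units

Answer: {pluplava=patiflu, ti/, ti/gidi=bosump, ti/guplobru/, ti/guplobru/tost=habe, ti/hefo/}


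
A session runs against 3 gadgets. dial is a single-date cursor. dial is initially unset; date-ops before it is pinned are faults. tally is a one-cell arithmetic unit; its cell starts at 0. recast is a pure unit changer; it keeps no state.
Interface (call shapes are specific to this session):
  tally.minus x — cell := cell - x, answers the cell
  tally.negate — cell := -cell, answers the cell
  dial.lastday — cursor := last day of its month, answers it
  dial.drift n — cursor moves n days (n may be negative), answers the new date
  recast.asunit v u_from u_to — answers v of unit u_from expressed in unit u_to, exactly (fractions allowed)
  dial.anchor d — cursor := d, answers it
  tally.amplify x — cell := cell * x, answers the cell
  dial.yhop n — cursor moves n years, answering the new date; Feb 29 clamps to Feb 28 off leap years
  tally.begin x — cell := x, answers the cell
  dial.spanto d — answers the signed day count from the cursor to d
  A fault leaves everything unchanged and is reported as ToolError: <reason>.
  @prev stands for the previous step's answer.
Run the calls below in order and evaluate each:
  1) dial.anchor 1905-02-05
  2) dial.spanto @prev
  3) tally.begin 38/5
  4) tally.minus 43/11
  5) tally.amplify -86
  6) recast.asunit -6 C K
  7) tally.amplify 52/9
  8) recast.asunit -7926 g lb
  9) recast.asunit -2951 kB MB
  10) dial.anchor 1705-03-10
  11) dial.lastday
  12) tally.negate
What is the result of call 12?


Answer: 907816/495

Derivation:
·→ dial.anchor(d→1905-02-05)
·← 1905-02-05
·→ dial.spanto(d→@prev)
·← 0
·→ tally.begin(x→38/5)
·← 38/5
·→ tally.minus(x→43/11)
·← 203/55
·→ tally.amplify(x→-86)
·← -17458/55
·→ recast.asunit(v→-6, u_from→C, u_to→K)
·← 5343/20
·→ tally.amplify(x→52/9)
·← -907816/495
·→ recast.asunit(v→-7926, u_from→g, u_to→lb)
·← -792600000/45359237
·→ recast.asunit(v→-2951, u_from→kB, u_to→MB)
·← -2951/1000
·→ dial.anchor(d→1705-03-10)
·← 1705-03-10
·→ dial.lastday()
·← 1705-03-31
·→ tally.negate()
·← 907816/495


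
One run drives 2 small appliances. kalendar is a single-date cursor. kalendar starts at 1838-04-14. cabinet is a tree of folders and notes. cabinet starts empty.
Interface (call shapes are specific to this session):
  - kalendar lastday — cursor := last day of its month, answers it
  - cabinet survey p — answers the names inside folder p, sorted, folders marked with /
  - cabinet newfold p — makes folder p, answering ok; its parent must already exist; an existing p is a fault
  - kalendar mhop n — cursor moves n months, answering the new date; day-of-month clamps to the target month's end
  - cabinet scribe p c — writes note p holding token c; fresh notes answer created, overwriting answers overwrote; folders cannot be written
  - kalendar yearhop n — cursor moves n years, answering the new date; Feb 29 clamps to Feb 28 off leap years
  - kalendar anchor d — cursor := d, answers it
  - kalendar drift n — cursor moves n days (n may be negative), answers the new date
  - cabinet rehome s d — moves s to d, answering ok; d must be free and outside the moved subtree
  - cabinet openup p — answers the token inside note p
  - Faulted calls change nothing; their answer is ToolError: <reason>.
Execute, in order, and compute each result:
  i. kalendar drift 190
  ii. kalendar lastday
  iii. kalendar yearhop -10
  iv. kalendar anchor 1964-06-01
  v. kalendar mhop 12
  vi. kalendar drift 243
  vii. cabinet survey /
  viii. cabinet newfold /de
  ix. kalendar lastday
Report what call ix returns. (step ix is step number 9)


Invoking kalendar drift on n: 190, yielding 1838-10-21.
I invoke kalendar lastday(), and see 1838-10-31.
Then kalendar yearhop on n: -10, → 1828-10-31.
Next I call kalendar anchor on d: 1964-06-01, and get 1964-06-01.
I try kalendar mhop on n: 12, → 1965-06-01.
Invoking kalendar drift on n: 243, → 1966-01-30.
Next I call cabinet survey on p: /, → [].
Calling cabinet newfold on p: /de, giving ok.
Now I run kalendar lastday(), which returns 1966-01-31.

Answer: 1966-01-31


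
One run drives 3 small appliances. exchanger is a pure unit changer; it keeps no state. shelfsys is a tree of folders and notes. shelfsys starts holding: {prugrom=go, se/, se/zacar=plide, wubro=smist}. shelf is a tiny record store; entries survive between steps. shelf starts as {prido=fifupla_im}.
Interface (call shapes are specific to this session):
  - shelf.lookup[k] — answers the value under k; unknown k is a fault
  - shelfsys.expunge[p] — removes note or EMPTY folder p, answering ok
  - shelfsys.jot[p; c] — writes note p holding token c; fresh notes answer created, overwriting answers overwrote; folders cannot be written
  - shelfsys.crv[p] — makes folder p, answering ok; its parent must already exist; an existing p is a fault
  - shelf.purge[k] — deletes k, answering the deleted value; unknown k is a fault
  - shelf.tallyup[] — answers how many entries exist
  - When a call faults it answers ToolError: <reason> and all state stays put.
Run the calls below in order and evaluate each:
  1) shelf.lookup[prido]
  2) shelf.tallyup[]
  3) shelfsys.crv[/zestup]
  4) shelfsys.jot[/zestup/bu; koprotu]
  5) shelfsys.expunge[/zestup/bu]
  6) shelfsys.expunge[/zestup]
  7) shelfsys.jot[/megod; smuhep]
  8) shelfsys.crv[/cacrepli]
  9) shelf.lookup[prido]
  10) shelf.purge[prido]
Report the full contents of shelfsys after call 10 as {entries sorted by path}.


Answer: {cacrepli/, megod=smuhep, prugrom=go, se/, se/zacar=plide, wubro=smist}

Derivation:
I invoke shelf.lookup(k='prido'), which returns fifupla_im.
I call shelf.tallyup(), and get 1.
Next I call shelfsys.crv(p='/zestup'): ok.
I try shelfsys.jot(p='/zestup/bu', c='koprotu'), — result: created.
I try shelfsys.expunge(p='/zestup/bu'): ok.
I use shelfsys.expunge(p='/zestup'), → ok.
Calling shelfsys.jot(p='/megod', c='smuhep'): created.
I invoke shelfsys.crv(p='/cacrepli'), and get ok.
Using shelf.lookup(k='prido'), yielding fifupla_im.
Now I run shelf.purge(k='prido'), and see fifupla_im.


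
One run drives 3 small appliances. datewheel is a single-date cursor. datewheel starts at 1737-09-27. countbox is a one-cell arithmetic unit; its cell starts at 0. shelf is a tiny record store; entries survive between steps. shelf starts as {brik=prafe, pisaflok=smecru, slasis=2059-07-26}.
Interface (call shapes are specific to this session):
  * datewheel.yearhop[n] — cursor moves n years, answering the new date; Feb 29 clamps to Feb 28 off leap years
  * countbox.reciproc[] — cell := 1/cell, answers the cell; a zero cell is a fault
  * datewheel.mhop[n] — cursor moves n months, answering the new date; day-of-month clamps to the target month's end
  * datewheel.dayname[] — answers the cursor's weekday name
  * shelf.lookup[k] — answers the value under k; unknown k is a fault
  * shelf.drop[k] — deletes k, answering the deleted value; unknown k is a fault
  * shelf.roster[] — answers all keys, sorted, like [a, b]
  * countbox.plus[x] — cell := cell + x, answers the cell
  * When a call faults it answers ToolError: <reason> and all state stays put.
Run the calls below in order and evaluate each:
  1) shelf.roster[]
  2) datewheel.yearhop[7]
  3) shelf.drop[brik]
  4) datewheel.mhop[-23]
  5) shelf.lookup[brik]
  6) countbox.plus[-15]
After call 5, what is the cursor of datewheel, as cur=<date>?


Answer: cur=1742-10-27

Derivation:
I call shelf.roster, and observe [brik, pisaflok, slasis].
I use datewheel.yearhop using n='7', → 1744-09-27.
Invoking shelf.drop using k='brik', — result: prafe.
Calling datewheel.mhop using n='-23', yielding 1742-10-27.
Then shelf.lookup using k='brik': ToolError: no such key brik.
Calling countbox.plus using x='-15', → -15.


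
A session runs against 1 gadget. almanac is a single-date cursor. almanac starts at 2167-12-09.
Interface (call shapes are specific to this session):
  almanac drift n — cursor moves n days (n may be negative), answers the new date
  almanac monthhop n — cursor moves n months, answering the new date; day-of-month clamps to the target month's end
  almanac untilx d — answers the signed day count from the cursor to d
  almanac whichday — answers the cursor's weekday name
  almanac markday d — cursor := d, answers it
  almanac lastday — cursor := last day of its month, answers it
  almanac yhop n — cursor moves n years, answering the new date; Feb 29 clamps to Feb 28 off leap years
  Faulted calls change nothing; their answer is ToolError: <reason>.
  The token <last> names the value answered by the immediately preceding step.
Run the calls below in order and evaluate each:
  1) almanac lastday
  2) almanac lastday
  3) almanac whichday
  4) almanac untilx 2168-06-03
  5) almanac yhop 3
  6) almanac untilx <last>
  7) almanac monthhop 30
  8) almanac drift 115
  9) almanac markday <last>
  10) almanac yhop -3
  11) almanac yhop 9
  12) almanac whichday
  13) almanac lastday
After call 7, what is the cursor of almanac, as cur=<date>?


Answer: cur=2173-06-30

Derivation:
# almanac lastday() ~> 2167-12-31
# almanac lastday() ~> 2167-12-31
# almanac whichday() ~> Thursday
# almanac untilx(d: 2168-06-03) ~> 155
# almanac yhop(n: 3) ~> 2170-12-31
# almanac untilx(d: <last>) ~> 0
# almanac monthhop(n: 30) ~> 2173-06-30
# almanac drift(n: 115) ~> 2173-10-23
# almanac markday(d: <last>) ~> 2173-10-23
# almanac yhop(n: -3) ~> 2170-10-23
# almanac yhop(n: 9) ~> 2179-10-23
# almanac whichday() ~> Saturday
# almanac lastday() ~> 2179-10-31


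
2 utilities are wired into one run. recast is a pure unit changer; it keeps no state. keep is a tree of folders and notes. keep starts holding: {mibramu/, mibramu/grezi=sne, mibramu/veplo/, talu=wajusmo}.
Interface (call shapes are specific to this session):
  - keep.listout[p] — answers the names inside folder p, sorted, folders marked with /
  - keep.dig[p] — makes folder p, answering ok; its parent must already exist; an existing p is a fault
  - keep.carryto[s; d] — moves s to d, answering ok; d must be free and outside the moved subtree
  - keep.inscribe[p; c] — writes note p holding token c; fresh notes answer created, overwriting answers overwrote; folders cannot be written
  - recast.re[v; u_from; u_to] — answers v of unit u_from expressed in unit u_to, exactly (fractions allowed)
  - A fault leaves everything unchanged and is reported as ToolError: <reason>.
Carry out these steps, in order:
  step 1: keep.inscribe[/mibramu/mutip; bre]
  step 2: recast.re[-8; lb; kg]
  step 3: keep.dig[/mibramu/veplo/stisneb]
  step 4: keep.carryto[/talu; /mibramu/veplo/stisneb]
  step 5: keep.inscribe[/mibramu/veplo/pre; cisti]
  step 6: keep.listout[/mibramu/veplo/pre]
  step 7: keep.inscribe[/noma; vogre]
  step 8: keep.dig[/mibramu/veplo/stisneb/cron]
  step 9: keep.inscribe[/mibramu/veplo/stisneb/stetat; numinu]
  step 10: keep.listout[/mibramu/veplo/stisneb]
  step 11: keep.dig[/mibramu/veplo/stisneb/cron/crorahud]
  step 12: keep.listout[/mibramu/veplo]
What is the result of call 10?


>> keep.inscribe(p→/mibramu/mutip, c→bre)
<< created
>> recast.re(v→-8, u_from→lb, u_to→kg)
<< -45359237/12500000
>> keep.dig(p→/mibramu/veplo/stisneb)
<< ok
>> keep.carryto(s→/talu, d→/mibramu/veplo/stisneb)
<< ToolError: exists
>> keep.inscribe(p→/mibramu/veplo/pre, c→cisti)
<< created
>> keep.listout(p→/mibramu/veplo/pre)
<< ToolError: not a directory
>> keep.inscribe(p→/noma, c→vogre)
<< created
>> keep.dig(p→/mibramu/veplo/stisneb/cron)
<< ok
>> keep.inscribe(p→/mibramu/veplo/stisneb/stetat, c→numinu)
<< created
>> keep.listout(p→/mibramu/veplo/stisneb)
<< [cron/, stetat]
>> keep.dig(p→/mibramu/veplo/stisneb/cron/crorahud)
<< ok
>> keep.listout(p→/mibramu/veplo)
<< [pre, stisneb/]

Answer: [cron/, stetat]


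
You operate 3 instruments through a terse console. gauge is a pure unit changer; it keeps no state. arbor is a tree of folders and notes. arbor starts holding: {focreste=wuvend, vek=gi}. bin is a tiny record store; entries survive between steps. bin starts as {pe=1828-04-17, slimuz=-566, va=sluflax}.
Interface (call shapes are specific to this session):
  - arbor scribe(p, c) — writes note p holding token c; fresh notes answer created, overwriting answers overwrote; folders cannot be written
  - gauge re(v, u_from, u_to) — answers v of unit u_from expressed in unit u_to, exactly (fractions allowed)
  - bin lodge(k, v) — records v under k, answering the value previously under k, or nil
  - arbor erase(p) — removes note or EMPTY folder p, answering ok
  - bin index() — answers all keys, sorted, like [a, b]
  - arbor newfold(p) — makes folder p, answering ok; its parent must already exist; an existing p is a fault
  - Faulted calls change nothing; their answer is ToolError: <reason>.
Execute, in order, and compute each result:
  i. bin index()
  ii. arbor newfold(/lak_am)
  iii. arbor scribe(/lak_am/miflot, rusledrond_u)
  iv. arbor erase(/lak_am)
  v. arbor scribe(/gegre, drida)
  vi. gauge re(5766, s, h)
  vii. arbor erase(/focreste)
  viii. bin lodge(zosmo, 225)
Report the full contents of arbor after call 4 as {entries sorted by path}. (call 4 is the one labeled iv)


Answer: {focreste=wuvend, lak_am/, lak_am/miflot=rusledrond_u, vek=gi}

Derivation:
Next I call bin index(), which returns [pe, slimuz, va].
I invoke arbor newfold with p='/lak_am', — result: ok.
Then arbor scribe with p='/lak_am/miflot', c='rusledrond_u', which returns created.
Invoking arbor erase with p='/lak_am': ToolError: not empty.
Next I call arbor scribe with p='/gegre', c='drida', and see created.
Invoking gauge re with v='5766', u_from='s', u_to='h', — result: 961/600.
Using arbor erase with p='/focreste': ok.
I try bin lodge with k='zosmo', v='225', and get nil.


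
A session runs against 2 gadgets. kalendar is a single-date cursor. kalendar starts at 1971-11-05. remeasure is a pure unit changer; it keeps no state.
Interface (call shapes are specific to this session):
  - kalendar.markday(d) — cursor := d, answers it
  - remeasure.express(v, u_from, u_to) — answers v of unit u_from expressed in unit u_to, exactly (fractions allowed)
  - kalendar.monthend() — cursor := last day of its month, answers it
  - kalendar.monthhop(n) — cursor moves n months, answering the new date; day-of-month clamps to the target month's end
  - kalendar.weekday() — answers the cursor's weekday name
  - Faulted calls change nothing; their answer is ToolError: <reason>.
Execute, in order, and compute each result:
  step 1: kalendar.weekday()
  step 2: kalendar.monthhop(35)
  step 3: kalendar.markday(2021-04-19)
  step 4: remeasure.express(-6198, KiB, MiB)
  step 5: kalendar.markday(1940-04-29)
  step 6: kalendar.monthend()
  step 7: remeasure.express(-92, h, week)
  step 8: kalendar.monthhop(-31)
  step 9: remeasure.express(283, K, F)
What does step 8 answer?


·→ kalendar.weekday()
·← Friday
·→ kalendar.monthhop(n=35)
·← 1974-10-05
·→ kalendar.markday(d=2021-04-19)
·← 2021-04-19
·→ remeasure.express(v=-6198, u_from=KiB, u_to=MiB)
·← -3099/512
·→ kalendar.markday(d=1940-04-29)
·← 1940-04-29
·→ kalendar.monthend()
·← 1940-04-30
·→ remeasure.express(v=-92, u_from=h, u_to=week)
·← -23/42
·→ kalendar.monthhop(n=-31)
·← 1937-09-30
·→ remeasure.express(v=283, u_from=K, u_to=F)
·← 4973/100

Answer: 1937-09-30


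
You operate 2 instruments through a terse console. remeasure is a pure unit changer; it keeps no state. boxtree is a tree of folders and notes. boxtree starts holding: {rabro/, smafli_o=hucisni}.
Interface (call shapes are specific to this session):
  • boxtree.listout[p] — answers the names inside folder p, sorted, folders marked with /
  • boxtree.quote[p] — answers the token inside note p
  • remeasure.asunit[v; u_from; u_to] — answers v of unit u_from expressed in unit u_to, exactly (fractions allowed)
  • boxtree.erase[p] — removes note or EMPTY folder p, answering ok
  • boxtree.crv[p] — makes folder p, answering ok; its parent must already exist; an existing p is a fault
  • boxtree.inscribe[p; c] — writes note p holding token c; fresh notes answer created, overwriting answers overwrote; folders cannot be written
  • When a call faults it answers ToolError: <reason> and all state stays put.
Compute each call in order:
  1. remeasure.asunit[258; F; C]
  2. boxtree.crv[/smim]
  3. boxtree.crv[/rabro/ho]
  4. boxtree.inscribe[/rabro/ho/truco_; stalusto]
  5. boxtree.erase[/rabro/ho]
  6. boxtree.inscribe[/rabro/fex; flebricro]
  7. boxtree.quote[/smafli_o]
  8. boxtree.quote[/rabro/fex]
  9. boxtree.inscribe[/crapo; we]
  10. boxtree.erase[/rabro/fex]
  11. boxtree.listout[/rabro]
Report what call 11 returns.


CALL remeasure.asunit[v=258; u_from=F; u_to=C]
RET  1130/9
CALL boxtree.crv[p=/smim]
RET  ok
CALL boxtree.crv[p=/rabro/ho]
RET  ok
CALL boxtree.inscribe[p=/rabro/ho/truco_; c=stalusto]
RET  created
CALL boxtree.erase[p=/rabro/ho]
RET  ToolError: not empty
CALL boxtree.inscribe[p=/rabro/fex; c=flebricro]
RET  created
CALL boxtree.quote[p=/smafli_o]
RET  hucisni
CALL boxtree.quote[p=/rabro/fex]
RET  flebricro
CALL boxtree.inscribe[p=/crapo; c=we]
RET  created
CALL boxtree.erase[p=/rabro/fex]
RET  ok
CALL boxtree.listout[p=/rabro]
RET  [ho/]

Answer: [ho/]


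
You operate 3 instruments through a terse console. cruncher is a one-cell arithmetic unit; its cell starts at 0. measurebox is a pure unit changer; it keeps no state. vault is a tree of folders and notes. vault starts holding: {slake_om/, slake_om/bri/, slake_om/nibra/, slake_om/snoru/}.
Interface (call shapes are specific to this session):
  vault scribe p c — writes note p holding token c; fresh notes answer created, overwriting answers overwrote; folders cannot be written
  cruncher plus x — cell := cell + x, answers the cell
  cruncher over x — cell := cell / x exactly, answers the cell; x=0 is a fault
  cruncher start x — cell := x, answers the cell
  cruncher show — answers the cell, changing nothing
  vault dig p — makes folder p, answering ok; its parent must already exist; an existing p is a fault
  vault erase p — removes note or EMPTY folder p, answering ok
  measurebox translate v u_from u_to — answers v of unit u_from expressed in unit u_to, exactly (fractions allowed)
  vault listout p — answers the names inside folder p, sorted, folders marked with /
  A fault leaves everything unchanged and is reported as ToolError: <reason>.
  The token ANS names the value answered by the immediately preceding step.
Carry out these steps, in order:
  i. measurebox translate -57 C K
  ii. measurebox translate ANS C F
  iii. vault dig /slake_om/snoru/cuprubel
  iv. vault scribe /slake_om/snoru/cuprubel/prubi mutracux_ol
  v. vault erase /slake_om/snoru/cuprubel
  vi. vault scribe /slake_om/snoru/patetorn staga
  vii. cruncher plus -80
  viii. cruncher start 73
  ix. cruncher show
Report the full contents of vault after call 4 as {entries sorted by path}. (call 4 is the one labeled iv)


I try measurebox translate on -57, C, K, which returns 4323/20.
I try measurebox translate on ANS, C, F, → 42107/100.
Now I run vault dig on /slake_om/snoru/cuprubel, and see ok.
I call vault scribe on /slake_om/snoru/cuprubel/prubi, mutracux_ol: created.
I try vault erase on /slake_om/snoru/cuprubel, and get ToolError: not empty.
Calling vault scribe on /slake_om/snoru/patetorn, staga, and get created.
I try cruncher plus on -80, → -80.
Next I call cruncher start on 73, — result: 73.
I invoke cruncher show(), and get 73.

Answer: {slake_om/, slake_om/bri/, slake_om/nibra/, slake_om/snoru/, slake_om/snoru/cuprubel/, slake_om/snoru/cuprubel/prubi=mutracux_ol}


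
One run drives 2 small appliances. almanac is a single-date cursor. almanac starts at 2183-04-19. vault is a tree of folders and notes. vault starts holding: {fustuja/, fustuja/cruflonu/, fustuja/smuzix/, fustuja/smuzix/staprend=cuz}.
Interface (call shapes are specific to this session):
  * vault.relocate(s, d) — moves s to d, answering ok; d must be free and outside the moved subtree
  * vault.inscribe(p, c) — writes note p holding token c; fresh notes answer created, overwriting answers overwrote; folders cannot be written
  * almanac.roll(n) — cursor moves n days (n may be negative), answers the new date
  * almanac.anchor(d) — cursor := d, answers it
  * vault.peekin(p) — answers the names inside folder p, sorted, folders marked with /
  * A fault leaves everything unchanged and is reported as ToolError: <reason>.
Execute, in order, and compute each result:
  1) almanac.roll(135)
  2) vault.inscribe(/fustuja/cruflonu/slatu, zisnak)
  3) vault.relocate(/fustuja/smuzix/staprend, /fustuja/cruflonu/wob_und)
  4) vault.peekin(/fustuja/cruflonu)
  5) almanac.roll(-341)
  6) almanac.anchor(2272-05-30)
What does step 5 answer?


CALL roll[n: 135]
RET  2183-09-01
CALL inscribe[p: /fustuja/cruflonu/slatu; c: zisnak]
RET  created
CALL relocate[s: /fustuja/smuzix/staprend; d: /fustuja/cruflonu/wob_und]
RET  ok
CALL peekin[p: /fustuja/cruflonu]
RET  [slatu, wob_und]
CALL roll[n: -341]
RET  2182-09-25
CALL anchor[d: 2272-05-30]
RET  2272-05-30

Answer: 2182-09-25


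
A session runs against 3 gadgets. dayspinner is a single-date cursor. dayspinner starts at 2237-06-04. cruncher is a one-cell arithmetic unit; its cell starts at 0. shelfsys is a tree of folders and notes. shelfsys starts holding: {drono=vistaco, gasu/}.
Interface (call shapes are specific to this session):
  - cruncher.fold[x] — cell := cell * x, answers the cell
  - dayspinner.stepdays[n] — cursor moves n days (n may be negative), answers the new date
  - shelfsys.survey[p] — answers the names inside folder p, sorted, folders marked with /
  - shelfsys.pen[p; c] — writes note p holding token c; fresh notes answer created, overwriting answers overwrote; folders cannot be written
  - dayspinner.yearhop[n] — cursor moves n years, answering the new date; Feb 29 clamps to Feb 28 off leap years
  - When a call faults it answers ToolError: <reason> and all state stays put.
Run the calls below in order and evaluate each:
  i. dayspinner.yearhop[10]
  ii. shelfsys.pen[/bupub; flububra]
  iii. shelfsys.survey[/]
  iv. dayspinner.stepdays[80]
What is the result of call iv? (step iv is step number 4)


Then dayspinner.yearhop using 10: 2247-06-04.
I use shelfsys.pen using /bupub, flububra, → created.
Then shelfsys.survey using /, — result: [bupub, drono, gasu/].
Invoking dayspinner.stepdays using 80, which returns 2247-08-23.

Answer: 2247-08-23


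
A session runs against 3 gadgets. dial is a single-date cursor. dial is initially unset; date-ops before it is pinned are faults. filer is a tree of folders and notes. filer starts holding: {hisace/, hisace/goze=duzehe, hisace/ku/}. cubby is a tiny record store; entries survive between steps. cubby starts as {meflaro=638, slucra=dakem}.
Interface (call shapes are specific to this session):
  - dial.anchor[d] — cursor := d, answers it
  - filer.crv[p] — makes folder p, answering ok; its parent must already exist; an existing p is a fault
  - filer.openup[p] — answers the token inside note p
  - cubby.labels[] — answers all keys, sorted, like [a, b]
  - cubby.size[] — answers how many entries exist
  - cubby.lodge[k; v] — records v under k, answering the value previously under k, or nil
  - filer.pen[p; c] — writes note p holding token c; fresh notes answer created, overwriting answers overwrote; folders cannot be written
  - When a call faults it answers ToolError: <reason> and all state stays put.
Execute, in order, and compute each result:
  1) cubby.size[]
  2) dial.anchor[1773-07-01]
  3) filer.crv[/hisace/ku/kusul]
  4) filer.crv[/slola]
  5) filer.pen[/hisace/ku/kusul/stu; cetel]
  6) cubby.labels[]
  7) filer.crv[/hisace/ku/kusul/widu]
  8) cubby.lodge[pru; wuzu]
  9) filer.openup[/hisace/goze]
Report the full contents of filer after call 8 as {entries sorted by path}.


Answer: {hisace/, hisace/goze=duzehe, hisace/ku/, hisace/ku/kusul/, hisace/ku/kusul/stu=cetel, hisace/ku/kusul/widu/, slola/}

Derivation:
·→ size()
·← 2
·→ anchor(d: 1773-07-01)
·← 1773-07-01
·→ crv(p: /hisace/ku/kusul)
·← ok
·→ crv(p: /slola)
·← ok
·→ pen(p: /hisace/ku/kusul/stu, c: cetel)
·← created
·→ labels()
·← [meflaro, slucra]
·→ crv(p: /hisace/ku/kusul/widu)
·← ok
·→ lodge(k: pru, v: wuzu)
·← nil
·→ openup(p: /hisace/goze)
·← duzehe


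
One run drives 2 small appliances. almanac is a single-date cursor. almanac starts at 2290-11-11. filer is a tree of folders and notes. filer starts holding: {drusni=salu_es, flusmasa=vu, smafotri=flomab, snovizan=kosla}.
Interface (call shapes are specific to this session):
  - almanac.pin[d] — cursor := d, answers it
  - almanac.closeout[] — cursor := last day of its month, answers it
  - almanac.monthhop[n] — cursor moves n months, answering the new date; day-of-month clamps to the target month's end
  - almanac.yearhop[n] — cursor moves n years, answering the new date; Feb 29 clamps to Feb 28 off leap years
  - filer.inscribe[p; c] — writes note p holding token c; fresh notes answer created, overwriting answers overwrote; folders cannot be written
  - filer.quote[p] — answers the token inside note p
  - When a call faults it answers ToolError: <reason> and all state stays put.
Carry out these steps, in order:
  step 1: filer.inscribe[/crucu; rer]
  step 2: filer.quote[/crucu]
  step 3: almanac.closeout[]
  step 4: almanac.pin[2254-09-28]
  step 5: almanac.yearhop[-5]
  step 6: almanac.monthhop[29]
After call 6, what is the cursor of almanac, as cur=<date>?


Answer: cur=2252-02-28

Derivation:
I call filer.inscribe passing p: /crucu, c: rer, and observe created.
Calling filer.quote passing p: /crucu: rer.
I call almanac.closeout(), which returns 2290-11-30.
I call almanac.pin passing d: 2254-09-28, — result: 2254-09-28.
Calling almanac.yearhop passing n: -5, → 2249-09-28.
I try almanac.monthhop passing n: 29, → 2252-02-28.


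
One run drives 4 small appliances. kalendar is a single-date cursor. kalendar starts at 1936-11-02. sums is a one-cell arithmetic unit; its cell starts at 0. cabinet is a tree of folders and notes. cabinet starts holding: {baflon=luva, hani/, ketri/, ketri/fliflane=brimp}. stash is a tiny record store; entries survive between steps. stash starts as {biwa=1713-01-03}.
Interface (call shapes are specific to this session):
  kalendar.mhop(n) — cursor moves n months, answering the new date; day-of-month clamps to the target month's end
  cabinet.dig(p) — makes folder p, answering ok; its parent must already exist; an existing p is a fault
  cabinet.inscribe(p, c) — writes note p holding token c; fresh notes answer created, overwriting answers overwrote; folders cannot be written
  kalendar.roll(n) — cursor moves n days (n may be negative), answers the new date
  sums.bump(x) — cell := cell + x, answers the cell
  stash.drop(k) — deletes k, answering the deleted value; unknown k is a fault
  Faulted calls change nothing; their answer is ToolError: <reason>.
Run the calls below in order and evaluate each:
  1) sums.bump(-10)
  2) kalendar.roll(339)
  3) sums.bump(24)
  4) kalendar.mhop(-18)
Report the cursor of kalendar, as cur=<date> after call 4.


Answer: cur=1936-04-07

Derivation:
;; bump(-10) -> -10
;; roll(339) -> 1937-10-07
;; bump(24) -> 14
;; mhop(-18) -> 1936-04-07


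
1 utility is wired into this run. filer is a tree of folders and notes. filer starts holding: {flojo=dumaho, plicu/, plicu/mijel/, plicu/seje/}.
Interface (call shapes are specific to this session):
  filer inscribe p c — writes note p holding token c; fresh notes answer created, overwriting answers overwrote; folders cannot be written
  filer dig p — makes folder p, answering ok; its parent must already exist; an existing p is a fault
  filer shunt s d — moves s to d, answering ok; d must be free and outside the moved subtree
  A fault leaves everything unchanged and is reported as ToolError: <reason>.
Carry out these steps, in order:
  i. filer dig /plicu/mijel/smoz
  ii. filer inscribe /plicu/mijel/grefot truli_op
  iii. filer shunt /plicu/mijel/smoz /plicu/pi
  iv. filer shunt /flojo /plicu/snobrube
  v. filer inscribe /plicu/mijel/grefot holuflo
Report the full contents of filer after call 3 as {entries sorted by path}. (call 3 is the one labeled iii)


Answer: {flojo=dumaho, plicu/, plicu/mijel/, plicu/mijel/grefot=truli_op, plicu/pi/, plicu/seje/}

Derivation:
·→ filer dig(/plicu/mijel/smoz)
·← ok
·→ filer inscribe(/plicu/mijel/grefot, truli_op)
·← created
·→ filer shunt(/plicu/mijel/smoz, /plicu/pi)
·← ok
·→ filer shunt(/flojo, /plicu/snobrube)
·← ok
·→ filer inscribe(/plicu/mijel/grefot, holuflo)
·← overwrote


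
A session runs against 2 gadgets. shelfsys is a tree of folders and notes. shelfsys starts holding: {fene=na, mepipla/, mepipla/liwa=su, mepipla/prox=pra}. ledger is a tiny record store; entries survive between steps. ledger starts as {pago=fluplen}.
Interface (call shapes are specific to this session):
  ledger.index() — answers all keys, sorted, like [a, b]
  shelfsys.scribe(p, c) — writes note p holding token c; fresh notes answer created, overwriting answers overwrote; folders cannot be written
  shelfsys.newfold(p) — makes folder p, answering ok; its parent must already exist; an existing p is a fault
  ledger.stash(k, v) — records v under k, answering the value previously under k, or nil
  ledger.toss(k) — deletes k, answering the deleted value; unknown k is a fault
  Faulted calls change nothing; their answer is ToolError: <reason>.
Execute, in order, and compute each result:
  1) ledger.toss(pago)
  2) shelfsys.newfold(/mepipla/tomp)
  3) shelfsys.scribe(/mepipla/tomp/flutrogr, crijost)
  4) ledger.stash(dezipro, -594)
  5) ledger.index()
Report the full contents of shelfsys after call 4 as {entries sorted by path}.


# toss(k→pago) : fluplen
# newfold(p→/mepipla/tomp) : ok
# scribe(p→/mepipla/tomp/flutrogr, c→crijost) : created
# stash(k→dezipro, v→-594) : nil
# index() : [dezipro]

Answer: {fene=na, mepipla/, mepipla/liwa=su, mepipla/prox=pra, mepipla/tomp/, mepipla/tomp/flutrogr=crijost}


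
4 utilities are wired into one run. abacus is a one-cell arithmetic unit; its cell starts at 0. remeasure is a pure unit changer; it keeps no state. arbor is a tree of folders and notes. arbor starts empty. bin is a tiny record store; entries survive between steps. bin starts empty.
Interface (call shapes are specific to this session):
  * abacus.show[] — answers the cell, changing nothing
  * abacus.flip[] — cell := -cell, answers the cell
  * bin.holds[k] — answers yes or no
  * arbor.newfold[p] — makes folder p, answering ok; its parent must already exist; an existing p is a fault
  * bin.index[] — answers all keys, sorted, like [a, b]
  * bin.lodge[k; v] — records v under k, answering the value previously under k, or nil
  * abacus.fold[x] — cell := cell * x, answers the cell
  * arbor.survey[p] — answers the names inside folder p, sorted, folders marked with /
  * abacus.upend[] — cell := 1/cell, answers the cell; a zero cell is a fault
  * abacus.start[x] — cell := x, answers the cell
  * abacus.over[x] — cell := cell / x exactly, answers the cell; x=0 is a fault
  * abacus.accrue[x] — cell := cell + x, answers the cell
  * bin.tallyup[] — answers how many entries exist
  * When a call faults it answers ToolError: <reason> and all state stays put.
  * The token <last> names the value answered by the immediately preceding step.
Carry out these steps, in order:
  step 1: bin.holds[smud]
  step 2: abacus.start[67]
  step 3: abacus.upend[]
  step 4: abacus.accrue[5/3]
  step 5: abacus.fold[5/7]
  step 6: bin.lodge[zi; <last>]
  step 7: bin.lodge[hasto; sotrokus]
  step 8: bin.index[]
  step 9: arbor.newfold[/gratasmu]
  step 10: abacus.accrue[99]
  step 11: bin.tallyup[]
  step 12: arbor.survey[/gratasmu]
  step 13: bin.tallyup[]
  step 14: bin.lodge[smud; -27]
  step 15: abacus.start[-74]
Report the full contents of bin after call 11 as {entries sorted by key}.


[in] holds k→smud
= no
[in] start x→67
= 67
[in] upend
= 1/67
[in] accrue x→5/3
= 338/201
[in] fold x→5/7
= 1690/1407
[in] lodge k→zi v→<last>
= nil
[in] lodge k→hasto v→sotrokus
= nil
[in] index
= [hasto, zi]
[in] newfold p→/gratasmu
= ok
[in] accrue x→99
= 140983/1407
[in] tallyup
= 2
[in] survey p→/gratasmu
= []
[in] tallyup
= 2
[in] lodge k→smud v→-27
= nil
[in] start x→-74
= -74

Answer: {hasto=sotrokus, zi=1690/1407}


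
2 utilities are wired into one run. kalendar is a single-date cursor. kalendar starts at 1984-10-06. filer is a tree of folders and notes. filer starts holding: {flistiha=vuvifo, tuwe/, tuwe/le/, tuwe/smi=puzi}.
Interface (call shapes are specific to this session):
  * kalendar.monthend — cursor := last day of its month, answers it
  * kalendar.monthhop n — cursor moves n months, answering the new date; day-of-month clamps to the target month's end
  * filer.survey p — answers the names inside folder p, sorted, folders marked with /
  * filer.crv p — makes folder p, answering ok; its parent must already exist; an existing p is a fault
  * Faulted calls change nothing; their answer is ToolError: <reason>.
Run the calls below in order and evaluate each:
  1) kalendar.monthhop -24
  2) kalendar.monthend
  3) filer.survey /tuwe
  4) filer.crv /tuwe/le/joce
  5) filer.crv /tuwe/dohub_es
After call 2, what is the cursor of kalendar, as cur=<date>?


;; monthhop(n=-24) == 1982-10-06
;; monthend() == 1982-10-31
;; survey(p=/tuwe) == [le/, smi]
;; crv(p=/tuwe/le/joce) == ok
;; crv(p=/tuwe/dohub_es) == ok

Answer: cur=1982-10-31
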